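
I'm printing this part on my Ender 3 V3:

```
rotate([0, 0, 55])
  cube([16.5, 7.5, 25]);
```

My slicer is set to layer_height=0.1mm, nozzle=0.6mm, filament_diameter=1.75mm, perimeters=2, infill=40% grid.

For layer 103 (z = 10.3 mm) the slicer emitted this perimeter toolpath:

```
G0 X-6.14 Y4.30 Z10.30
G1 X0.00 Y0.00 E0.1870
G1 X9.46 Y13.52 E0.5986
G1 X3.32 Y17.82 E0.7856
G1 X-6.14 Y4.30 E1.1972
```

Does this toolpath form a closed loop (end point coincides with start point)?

yes

Start point (G0): (-6.14, 4.30). End point (last G1): the path returns to the start — closed.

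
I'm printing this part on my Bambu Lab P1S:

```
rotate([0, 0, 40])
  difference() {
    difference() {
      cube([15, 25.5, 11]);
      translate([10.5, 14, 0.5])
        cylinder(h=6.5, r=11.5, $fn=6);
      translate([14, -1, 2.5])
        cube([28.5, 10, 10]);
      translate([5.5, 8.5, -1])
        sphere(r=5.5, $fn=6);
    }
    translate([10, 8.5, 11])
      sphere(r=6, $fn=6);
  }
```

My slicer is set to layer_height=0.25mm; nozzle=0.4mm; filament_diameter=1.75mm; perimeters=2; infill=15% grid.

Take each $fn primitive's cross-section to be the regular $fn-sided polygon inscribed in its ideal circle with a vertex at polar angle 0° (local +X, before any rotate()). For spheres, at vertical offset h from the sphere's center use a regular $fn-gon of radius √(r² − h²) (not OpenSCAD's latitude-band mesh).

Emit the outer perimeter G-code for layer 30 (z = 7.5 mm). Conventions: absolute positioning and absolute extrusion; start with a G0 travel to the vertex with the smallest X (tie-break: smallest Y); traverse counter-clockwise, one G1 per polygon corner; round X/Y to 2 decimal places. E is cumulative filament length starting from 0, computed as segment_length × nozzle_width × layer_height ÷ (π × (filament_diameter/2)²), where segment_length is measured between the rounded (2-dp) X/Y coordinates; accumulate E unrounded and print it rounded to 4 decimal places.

At z = 7.5 mm: the 15×25.5 cube contributes its full rectangle; the cylinder at (10.5, 14) does not reach this height (z outside [0.5, 7]); the cube at (14, -1) is present — its section is the full 28.5×10 rectangle; the sphere at (5.5, 8.5) is not intersected at this z (|z−center|=8.500 > r=5.5); Taking the first minus the rest: starting from the 15×25.5 cube, the 28.5×10 cube at (14, -1) partially overlaps it — only the 9.00 mm² overlap (of its 285.00 mm²) is removed, clipping the outline — 1 connected region; the sphere at (10, 8.5): section is a regular 6-gon, circumradius = √(r²−h²) = √(6²−3.5²) = 4.873; After the difference (first − rest): starting from the result so far, the r=6 sphere at (10, 8.5) partially overlaps it — only the 60.68 mm² overlap (of its 61.70 mm²) is removed, clipping the outline — 1 connected region; (rotated 40° about Z; rotation is an isometry so areas/perimeters/island counts are preserved). The outline is a single polygon with 12 vertices. Extrusion per mm of travel: 0.4 × 0.25 / (π × 0.875²) = 0.041575. Accumulating E over each segment gives final E = 4.3789.

G0 X-16.39 Y19.53 Z7.50
G1 X0.00 Y0.00 E1.0600
G1 X10.72 Y9.00 E1.6419
G1 X6.23 Y14.35 E1.9323
G1 X6.78 Y11.27 E2.0624
G1 X3.04 Y8.14 E2.2652
G1 X-1.54 Y9.81 E2.4678
G1 X-2.38 Y14.61 E2.6704
G1 X1.35 Y17.74 E2.8729
G1 X5.39 Y16.27 E3.0516
G1 X5.71 Y16.54 E3.0690
G1 X-4.90 Y29.18 E3.7551
G1 X-16.39 Y19.53 E4.3789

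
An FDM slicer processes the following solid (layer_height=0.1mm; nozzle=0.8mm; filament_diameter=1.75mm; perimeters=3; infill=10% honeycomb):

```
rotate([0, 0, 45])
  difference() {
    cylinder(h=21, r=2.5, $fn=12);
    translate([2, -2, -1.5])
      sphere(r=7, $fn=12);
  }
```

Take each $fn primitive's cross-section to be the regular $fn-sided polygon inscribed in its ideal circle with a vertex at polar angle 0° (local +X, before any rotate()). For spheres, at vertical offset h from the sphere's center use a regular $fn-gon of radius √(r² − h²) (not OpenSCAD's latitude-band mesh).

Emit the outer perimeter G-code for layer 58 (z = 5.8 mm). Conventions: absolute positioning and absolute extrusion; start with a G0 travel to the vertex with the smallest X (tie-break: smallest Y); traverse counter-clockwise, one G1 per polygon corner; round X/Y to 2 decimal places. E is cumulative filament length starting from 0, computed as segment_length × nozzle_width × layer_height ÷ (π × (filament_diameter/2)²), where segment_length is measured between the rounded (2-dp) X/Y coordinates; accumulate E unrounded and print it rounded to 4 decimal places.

G0 X-2.41 Y-0.65 Z5.80
G1 X-1.77 Y-1.77 E0.0429
G1 X-0.65 Y-2.41 E0.0858
G1 X0.65 Y-2.41 E0.1290
G1 X1.77 Y-1.77 E0.1720
G1 X2.41 Y-0.65 E0.2149
G1 X2.41 Y0.65 E0.2581
G1 X1.77 Y1.77 E0.3010
G1 X0.65 Y2.41 E0.3439
G1 X-0.65 Y2.41 E0.3871
G1 X-1.77 Y1.77 E0.4300
G1 X-2.41 Y0.65 E0.4729
G1 X-2.41 Y-0.65 E0.5162

At z = 5.8 mm: the r=2.5 cylinder contributes a regular 12-gon of circumradius 2.5; the sphere at (2, -2) does not reach this height (|z−center|=7.300 > r=7); Subtracting the remaining from the first: none of the subtracted shapes is present at this height, so the r=2.5 cylinder is unchanged — 1 connected region; (whole slice rotated 45° about Z — lengths, areas and connectivity unchanged). The outline is a single polygon with 12 vertices. Extrusion per mm of travel: 0.8 × 0.1 / (π × 0.875²) = 0.033260. Accumulating E over each segment gives final E = 0.5162.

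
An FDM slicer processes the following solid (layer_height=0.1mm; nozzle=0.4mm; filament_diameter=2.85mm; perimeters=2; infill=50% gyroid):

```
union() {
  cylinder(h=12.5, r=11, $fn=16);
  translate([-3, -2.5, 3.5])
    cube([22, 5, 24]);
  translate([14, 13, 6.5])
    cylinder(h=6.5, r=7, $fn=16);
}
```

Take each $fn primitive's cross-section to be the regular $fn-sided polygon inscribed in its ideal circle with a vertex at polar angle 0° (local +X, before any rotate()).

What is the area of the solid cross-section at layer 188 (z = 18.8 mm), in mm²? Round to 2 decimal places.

At z = 18.8 mm: the cylinder is absent (z outside [0, 12.5]); the 22×5 cube at (-3, -2.5) contributes its full rectangle (area 110.00 mm²); the cylinder at (14, 13) does not reach this height (z outside [6.5, 13]); Taking the union: only the 22×5 cube at (-3, -2.5) is present, so the union is just that shape — area = 110.00 mm². Overall, the cross-section is a single solid region. Net area = 110.00 mm².

110.00 mm²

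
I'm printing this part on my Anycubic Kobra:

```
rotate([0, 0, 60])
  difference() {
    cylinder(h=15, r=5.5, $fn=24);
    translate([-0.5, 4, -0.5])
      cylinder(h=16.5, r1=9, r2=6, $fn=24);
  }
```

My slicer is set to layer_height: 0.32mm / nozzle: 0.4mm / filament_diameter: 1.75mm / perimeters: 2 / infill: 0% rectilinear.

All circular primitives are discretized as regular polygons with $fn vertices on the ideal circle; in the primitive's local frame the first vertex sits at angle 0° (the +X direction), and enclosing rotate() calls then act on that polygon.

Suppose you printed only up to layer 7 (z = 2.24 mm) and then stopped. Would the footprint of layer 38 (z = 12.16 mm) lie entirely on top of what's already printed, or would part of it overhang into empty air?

part overhangs

Compare the two slices. At z = 2.24: the r=5.5 cylinder contributes a regular 24-gon of circumradius 5.5 (area = (24/2)·5.500²·sin(360°/24) = 93.95 mm²); the cone at (-0.5, 4): at t=0.166 of its height the radius interpolates to r₁+(r₂−r₁)t = 8.502, giving a regular 24-gon of that circumradius (area = (24/2)·8.502²·sin(360°/24) = 224.49 mm²); Taking the first minus the rest: starting from the r=5.5 cylinder (93.95 mm²), the cone at (-0.5, 4) partially overlaps it — only the 87.08 mm² overlap (of its 224.49 mm²) is removed, clipping the outline — area = 6.87 mm²; (rotated 60° about Z; rotation is an isometry so areas/perimeters/island counts are preserved). At z = 12.16: the r=5.5 cylinder contributes a regular 24-gon of circumradius 5.5 (area = (24/2)·5.500²·sin(360°/24) = 93.95 mm²); the cone at (-0.5, 4): at t=0.767 of its height the radius interpolates to r₁+(r₂−r₁)t = 6.698, giving a regular 24-gon of that circumradius (area = (24/2)·6.698²·sin(360°/24) = 139.34 mm²); After the difference (first − rest): starting from the r=5.5 cylinder (93.95 mm²), the cone at (-0.5, 4) partially overlaps it — only the 66.42 mm² overlap (of its 139.34 mm²) is removed, clipping the outline — area = 27.53 mm²; (rotated 60° about Z; rotation is an isometry so areas/perimeters/island counts are preserved). Checking containment: at z = 12.16 the cross-section extends beyond the z = 2.24 cross-section by about 20.66 mm².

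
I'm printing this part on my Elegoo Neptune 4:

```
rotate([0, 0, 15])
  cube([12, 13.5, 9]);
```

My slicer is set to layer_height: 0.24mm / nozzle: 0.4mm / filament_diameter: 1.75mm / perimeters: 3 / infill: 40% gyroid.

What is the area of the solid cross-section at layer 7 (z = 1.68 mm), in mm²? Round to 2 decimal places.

At z = 1.68 mm: the cube is present — its section is the full 12×13.5 rectangle (area 162.00 mm²); (whole slice rotated 15° about Z — lengths, areas and connectivity unchanged). Overall, the cross-section is a single solid region. Net area = 162.00 mm².

162.00 mm²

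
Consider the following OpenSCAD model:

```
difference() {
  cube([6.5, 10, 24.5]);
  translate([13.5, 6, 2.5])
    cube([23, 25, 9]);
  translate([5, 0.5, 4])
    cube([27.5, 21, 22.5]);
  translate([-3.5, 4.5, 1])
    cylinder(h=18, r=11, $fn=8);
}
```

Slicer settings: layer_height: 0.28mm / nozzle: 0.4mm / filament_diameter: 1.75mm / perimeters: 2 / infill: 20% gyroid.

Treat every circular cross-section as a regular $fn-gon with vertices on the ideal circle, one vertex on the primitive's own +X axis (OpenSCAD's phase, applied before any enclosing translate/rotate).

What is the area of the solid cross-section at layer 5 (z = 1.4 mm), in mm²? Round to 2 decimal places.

2.87 mm²

At z = 1.4 mm: the cube (footprint 6.5×10) is included at this height (area 65.00 mm²); the cube at (13.5, 6) is absent (z outside [2.5, 11.5]); the cube at (5, 0.5) is not intersected at this z (z outside [4, 26.5]); the cylinder at (-3.5, 4.5): section is a regular 8-gon, circumradius r=11 (area = (8/2)·11.000²·sin(360°/8) = 342.24 mm²); Taking the first minus the rest: starting from the 6.5×10 cube (65.00 mm²), the r=11 cylinder at (-3.5, 4.5) partially overlaps it — only the 62.13 mm² overlap (of its 342.24 mm²) is removed, clipping the outline — area = 2.87 mm². Overall, the cross-section has 2 separate islands. Net area = 2.87 mm².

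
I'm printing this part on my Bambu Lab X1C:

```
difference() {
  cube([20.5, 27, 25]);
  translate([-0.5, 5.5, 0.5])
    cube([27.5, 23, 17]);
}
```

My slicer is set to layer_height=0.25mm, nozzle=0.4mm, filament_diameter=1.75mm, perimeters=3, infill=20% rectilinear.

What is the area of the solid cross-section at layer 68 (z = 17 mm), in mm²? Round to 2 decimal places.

At z = 17 mm: the cube (footprint 20.5×27) is included at this height (area 553.50 mm²); the 27.5×23 cube at (-0.5, 5.5) contributes its full rectangle (area 632.50 mm²); After the difference (first − rest): starting from the 20.5×27 cube (553.50 mm²), the 27.5×23 cube at (-0.5, 5.5) partially overlaps it — only the 440.75 mm² overlap (of its 632.50 mm²) is removed, clipping the outline — area = 112.75 mm². Overall, the cross-section is a single solid region. Net area = 112.75 mm².

112.75 mm²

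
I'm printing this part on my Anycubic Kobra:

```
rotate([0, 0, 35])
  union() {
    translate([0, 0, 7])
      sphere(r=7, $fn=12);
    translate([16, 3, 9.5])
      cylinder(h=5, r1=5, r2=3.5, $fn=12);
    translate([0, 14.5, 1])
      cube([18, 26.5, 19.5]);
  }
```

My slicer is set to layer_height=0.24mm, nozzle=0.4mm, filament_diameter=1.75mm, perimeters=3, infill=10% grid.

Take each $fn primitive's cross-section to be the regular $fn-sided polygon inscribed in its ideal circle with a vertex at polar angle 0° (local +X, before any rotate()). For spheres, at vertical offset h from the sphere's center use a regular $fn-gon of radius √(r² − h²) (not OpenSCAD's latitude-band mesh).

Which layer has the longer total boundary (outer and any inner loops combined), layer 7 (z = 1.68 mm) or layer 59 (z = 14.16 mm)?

Layer 7 (z = 1.68): the r=7 sphere slices to a regular 12-gon of circumradius 4.549 (√(r²−h²) with h=5.32 from center) (perimeter = 2·12·4.549·sin(180°/12) = 28.26 mm); the cone at (16, 3) does not reach this height (z outside [9.5, 14.5]); the 18×26.5 cube at (0, 14.5) contributes its full rectangle (perimeter 89.00 mm); Combining (union): the 2 present regions are separate (no shared area or edge), so areas and boundary lengths simply add and each stays a separate island — boundary = 117.26 mm; (whole slice rotated 35° about Z — lengths, areas and connectivity unchanged). So its perimeter = 117.26 mm. Layer 59 (z = 14.16): the sphere is not intersected at this z (|z−center|=7.160 > r=7); the cone at (16, 3) contributes a regular 12-gon of circumradius 3.602 (interpolated between r1=5 and r2=3.5 at t=0.932) (perimeter = 2·12·3.602·sin(180°/12) = 22.37 mm); the 18×26.5 cube at (0, 14.5) contributes its full rectangle (perimeter 89.00 mm); Taking the union: the 2 present regions are separate (no shared area or edge), so areas and boundary lengths simply add and each stays a separate island — boundary = 111.37 mm; (whole slice rotated 35° about Z — lengths, areas and connectivity unchanged). So its perimeter = 111.37 mm. Layer 7 is larger (117.26 vs 111.37 mm).

layer 7 (z = 1.68 mm)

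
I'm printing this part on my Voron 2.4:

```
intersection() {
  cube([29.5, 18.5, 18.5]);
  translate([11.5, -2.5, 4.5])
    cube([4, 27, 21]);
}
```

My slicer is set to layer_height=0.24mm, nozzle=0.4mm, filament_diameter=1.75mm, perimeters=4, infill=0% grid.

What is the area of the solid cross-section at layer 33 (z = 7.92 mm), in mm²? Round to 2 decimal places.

74.00 mm²

At z = 7.92 mm: the cube (footprint 29.5×18.5) is included at this height (area 545.75 mm²); the cube at (11.5, -2.5) (footprint 4×27) is included at this height (area 108.00 mm²); Keeping only the common overlap: the 4×27 cube at (11.5, -2.5) partially overlaps the 29.5×18.5 cube; clipping to the common part keeps 74.00 mm² — area = 74.00 mm². Overall, the cross-section is a single solid region. Net area = 74.00 mm².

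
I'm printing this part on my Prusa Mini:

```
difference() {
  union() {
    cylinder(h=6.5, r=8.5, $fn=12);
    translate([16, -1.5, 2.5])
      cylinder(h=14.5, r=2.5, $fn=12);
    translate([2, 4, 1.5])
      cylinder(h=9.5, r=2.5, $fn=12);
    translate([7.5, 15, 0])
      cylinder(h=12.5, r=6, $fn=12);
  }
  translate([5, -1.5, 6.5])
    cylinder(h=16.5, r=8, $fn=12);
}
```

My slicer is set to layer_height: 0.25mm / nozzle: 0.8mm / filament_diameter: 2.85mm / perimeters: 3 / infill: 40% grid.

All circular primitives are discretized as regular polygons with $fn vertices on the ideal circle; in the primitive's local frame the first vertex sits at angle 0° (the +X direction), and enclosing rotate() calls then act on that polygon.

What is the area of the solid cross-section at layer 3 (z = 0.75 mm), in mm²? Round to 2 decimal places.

324.75 mm²

At z = 0.75 mm: the cylinder: section is a regular 12-gon, circumradius r=8.5 (area = (12/2)·8.500²·sin(360°/12) = 216.75 mm²); the cylinder at (16, -1.5) is not intersected at this z (z outside [2.5, 17]); the cylinder at (2, 4) does not reach this height (z outside [1.5, 11]); the r=6 cylinder at (7.5, 15) contributes a regular 12-gon of circumradius 6 (area = (12/2)·6.000²·sin(360°/12) = 108.00 mm²); Taking the union: the 2 present regions are separate (no shared area or edge), so areas and boundary lengths simply add and each stays a separate island — area = 324.75 mm²; the cylinder at (5, -1.5) is not intersected at this z (z outside [6.5, 23]); Taking the first minus the rest: none of the subtracted shapes is present at this height, so that combined region is unchanged — area = 324.75 mm². Overall, the cross-section has 2 separate islands. Net area = 324.75 mm².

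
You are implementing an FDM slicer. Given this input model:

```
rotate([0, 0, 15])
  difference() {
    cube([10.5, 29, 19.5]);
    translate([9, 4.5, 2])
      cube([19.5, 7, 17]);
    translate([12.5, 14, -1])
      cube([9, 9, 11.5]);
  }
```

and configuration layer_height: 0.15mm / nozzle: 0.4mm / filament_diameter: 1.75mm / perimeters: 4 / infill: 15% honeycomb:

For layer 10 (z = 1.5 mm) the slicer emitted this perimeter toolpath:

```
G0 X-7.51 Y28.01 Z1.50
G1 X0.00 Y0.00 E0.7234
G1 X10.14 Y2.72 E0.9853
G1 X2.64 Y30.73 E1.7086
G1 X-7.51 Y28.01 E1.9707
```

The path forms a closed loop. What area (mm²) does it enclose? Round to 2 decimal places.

Apply the shoelace formula to the sequence of (X, Y) vertices; enclosed area = 304.58 mm².

304.58 mm²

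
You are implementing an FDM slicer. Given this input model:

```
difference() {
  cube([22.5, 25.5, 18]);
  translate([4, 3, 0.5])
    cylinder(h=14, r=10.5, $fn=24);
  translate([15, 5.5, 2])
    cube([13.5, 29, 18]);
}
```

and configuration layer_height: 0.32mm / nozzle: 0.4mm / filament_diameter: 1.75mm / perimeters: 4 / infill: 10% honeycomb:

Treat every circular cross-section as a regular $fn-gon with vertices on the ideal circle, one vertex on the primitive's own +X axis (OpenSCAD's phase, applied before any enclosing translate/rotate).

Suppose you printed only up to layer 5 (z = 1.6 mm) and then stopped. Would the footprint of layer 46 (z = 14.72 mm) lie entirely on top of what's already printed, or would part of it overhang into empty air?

part overhangs

Compare the two slices. At z = 1.6: the 22.5×25.5 cube contributes its full rectangle (area 573.75 mm²); the cylinder at (4, 3): section is a regular 24-gon, circumradius r=10.5 (area = (24/2)·10.500²·sin(360°/24) = 342.42 mm²); the cube at (15, 5.5) is not intersected at this z (z outside [2, 20]); Taking the first minus the rest: starting from the 22.5×25.5 cube (573.75 mm²), the r=10.5 cylinder at (4, 3) partially overlaps it — only the 169.22 mm² overlap (of its 342.42 mm²) is removed, clipping the outline — area = 404.53 mm². At z = 14.72: the 22.5×25.5 cube contributes its full rectangle (area 573.75 mm²); the cylinder at (4, 3) is absent (z outside [0.5, 14.5]); the cube at (15, 5.5) (footprint 13.5×29) is included at this height (area 391.50 mm²); Subtracting the remaining from the first: starting from the 22.5×25.5 cube (573.75 mm²), the 13.5×29 cube at (15, 5.5) partially overlaps it — only the 150.00 mm² overlap (of its 391.50 mm²) is removed, clipping the outline — area = 423.75 mm². Checking containment: at z = 14.72 the cross-section extends beyond the z = 1.6 cross-section by about 169.22 mm².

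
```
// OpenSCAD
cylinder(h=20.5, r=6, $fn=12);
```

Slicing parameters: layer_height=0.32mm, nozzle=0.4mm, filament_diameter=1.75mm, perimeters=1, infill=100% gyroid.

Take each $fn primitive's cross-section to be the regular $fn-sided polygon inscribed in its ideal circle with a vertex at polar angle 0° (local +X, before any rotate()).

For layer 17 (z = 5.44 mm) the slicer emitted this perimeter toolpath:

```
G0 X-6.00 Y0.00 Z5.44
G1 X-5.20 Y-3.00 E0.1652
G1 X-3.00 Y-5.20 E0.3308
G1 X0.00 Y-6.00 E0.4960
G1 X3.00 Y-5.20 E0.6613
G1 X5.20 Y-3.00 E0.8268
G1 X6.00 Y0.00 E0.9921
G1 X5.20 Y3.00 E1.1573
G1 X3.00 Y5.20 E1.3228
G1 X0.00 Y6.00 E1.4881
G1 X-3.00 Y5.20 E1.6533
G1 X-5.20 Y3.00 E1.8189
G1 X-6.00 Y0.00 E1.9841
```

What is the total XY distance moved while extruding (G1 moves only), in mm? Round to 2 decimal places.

37.28 mm

Sum the Euclidean lengths of each G1 segment: total = 37.28 mm.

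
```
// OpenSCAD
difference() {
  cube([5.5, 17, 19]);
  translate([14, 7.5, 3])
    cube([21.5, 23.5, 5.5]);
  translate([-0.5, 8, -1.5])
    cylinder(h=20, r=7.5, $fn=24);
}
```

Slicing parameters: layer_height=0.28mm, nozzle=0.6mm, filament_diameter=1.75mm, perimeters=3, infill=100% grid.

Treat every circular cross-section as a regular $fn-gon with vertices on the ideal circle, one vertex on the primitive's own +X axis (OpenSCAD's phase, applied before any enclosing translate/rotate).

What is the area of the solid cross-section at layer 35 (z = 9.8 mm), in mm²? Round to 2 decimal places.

22.41 mm²

At z = 9.8 mm: the 5.5×17 cube contributes its full rectangle (area 93.50 mm²); the cube at (14, 7.5) is absent (z outside [3, 8.5]); the r=7.5 cylinder at (-0.5, 8) gives a regular 24-gon of circumradius 7.5 (constant along its height) (area = (24/2)·7.500²·sin(360°/24) = 174.70 mm²); After the difference (first − rest): starting from the 5.5×17 cube (93.50 mm²), the r=7.5 cylinder at (-0.5, 8) partially overlaps it — only the 71.09 mm² overlap (of its 174.70 mm²) is removed, clipping the outline — area = 22.41 mm². Overall, the cross-section has 2 separate islands. Net area = 22.41 mm².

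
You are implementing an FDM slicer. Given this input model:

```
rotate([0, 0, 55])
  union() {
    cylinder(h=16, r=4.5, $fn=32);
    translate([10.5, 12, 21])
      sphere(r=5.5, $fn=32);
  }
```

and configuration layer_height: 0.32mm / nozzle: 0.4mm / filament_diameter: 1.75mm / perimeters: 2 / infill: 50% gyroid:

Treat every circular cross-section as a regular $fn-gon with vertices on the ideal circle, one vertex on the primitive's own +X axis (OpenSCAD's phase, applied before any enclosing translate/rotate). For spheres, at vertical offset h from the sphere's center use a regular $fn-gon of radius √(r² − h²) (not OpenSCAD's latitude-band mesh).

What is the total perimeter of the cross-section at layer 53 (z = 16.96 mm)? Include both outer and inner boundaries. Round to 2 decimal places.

At z = 16.96 mm: the cylinder is not intersected at this z (z outside [0, 16]); the r=5.5 sphere at (10.5, 12) slices to a regular 32-gon of circumradius 3.732 (√(r²−h²) with h=4.04 from center) (perimeter = 2·32·3.732·sin(180°/32) = 23.41 mm); Taking the union: only the r=5.5 sphere at (10.5, 12) is present, so the union is just that shape — boundary = 23.41 mm; (whole slice rotated 55° about Z — lengths, areas and connectivity unchanged). Overall, the cross-section is a single solid region. Total boundary length (outer) = 23.41 mm.

23.41 mm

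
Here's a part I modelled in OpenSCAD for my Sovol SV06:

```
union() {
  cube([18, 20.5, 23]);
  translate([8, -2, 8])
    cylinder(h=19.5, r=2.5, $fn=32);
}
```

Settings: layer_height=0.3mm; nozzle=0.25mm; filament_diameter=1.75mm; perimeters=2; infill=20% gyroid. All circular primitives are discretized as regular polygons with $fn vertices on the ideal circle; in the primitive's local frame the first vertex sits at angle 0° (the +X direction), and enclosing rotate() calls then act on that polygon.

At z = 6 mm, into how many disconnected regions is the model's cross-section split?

At z = 6 mm: the cube is present — its section is the full 18×20.5 rectangle; the cylinder at (8, -2) is absent (z outside [8, 27.5]); Taking the union: only the 18×20.5 cube is present, so the union is just that shape — 1 connected region. The result has 1 disconnected region.

1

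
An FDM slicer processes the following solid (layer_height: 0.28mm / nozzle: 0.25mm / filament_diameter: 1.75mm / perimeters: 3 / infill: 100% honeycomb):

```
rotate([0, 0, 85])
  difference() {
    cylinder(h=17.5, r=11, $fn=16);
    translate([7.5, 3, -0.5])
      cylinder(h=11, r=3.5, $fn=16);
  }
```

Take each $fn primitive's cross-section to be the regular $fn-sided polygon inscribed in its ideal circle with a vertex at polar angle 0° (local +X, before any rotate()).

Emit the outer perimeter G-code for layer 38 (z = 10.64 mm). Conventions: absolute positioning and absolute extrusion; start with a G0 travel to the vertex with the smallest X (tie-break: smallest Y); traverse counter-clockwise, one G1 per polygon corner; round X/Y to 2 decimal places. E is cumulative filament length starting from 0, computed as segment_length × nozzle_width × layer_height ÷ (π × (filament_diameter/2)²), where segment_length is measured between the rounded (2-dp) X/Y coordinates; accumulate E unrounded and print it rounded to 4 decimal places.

At z = 10.64 mm: the cylinder: section is a regular 16-gon, circumradius r=11; the cylinder at (7.5, 3) is absent (z outside [-0.5, 10.5]); After the difference (first − rest): none of the subtracted shapes is present at this height, so the r=11 cylinder is unchanged — 1 connected region; (rotated 85° about Z; rotation is an isometry so areas/perimeters/island counts are preserved). The outline is a single polygon with 16 vertices. Extrusion per mm of travel: 0.25 × 0.28 / (π × 0.875²) = 0.029103. Accumulating E over each segment gives final E = 1.9988.

G0 X-10.96 Y0.96 Z10.64
G1 X-10.49 Y-3.31 E0.1250
G1 X-8.43 Y-7.07 E0.2498
G1 X-5.08 Y-9.76 E0.3748
G1 X-0.96 Y-10.96 E0.4997
G1 X3.31 Y-10.49 E0.6247
G1 X7.07 Y-8.43 E0.7495
G1 X9.76 Y-5.08 E0.8745
G1 X10.96 Y-0.96 E0.9994
G1 X10.49 Y3.31 E1.1244
G1 X8.43 Y7.07 E1.2492
G1 X5.08 Y9.76 E1.3742
G1 X0.96 Y10.96 E1.4991
G1 X-3.31 Y10.49 E1.6242
G1 X-7.07 Y8.43 E1.7489
G1 X-9.76 Y5.08 E1.8740
G1 X-10.96 Y0.96 E1.9988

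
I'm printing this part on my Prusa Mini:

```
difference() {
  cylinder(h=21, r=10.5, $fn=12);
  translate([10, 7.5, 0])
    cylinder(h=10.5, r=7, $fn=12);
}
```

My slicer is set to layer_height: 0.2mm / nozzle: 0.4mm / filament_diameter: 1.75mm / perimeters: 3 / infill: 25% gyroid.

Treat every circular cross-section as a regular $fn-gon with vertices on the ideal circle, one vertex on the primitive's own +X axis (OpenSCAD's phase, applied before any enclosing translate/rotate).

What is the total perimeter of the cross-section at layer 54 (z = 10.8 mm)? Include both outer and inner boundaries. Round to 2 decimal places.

At z = 10.8 mm: the r=10.5 cylinder gives a regular 12-gon of circumradius 10.5 (constant along its height) (perimeter = 2·12·10.500·sin(180°/12) = 65.22 mm); the cylinder at (10, 7.5) is not intersected at this z (z outside [0, 10.5]); After the difference (first − rest): none of the subtracted shapes is present at this height, so the r=10.5 cylinder is unchanged — boundary = 65.22 mm. Overall, the cross-section is a single solid region. Total boundary length (outer) = 65.22 mm.

65.22 mm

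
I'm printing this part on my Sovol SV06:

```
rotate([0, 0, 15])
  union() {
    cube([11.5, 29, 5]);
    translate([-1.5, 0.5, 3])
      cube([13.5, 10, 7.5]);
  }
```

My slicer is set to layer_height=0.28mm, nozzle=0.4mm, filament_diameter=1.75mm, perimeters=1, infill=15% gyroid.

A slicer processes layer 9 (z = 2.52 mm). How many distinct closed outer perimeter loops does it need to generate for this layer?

At z = 2.52 mm: the cube is present — its section is the full 11.5×29 rectangle; the cube at (-1.5, 0.5) does not reach this height (z outside [3, 10.5]); Merging all regions: only the 11.5×29 cube is present, so the union is just that shape — 1 connected region; (rotated 15° about Z; rotation is an isometry so areas/perimeters/island counts are preserved). The result has 1 disconnected region.

1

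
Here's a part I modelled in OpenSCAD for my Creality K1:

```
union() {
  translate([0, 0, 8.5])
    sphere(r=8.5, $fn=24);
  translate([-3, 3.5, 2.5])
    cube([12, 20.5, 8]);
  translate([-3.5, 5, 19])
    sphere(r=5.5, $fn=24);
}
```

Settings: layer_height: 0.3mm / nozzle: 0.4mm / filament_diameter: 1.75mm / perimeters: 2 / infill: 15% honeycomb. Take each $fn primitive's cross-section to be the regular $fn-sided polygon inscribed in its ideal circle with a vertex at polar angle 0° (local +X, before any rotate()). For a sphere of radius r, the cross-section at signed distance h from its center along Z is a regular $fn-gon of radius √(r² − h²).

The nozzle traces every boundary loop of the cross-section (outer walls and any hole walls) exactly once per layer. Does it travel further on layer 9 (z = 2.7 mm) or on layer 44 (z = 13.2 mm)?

layer 9 (z = 2.7 mm)

Layer 9 (z = 2.7): the r=8.5 sphere contributes a regular 24-gon of circumradius √(8.5²−5.8²) = 6.214 (perimeter = 2·24·6.214·sin(180°/24) = 38.93 mm); the 12×20.5 cube at (-3, 3.5) contributes its full rectangle (perimeter 65.00 mm); the sphere at (-3.5, 5) does not reach this height (|z−center|=16.300 > r=5.5); Taking the union: the regions partially overlap (shared area 16.85 mm²), so the edge portions inside another operand are dropped and the merged outline is re-measured after clipping — boundary = 84.80 mm. So its perimeter = 84.80 mm. Layer 44 (z = 13.2): the r=8.5 sphere slices to a regular 24-gon of circumradius 7.082 (√(r²−h²) with h=4.7 from center) (perimeter = 2·24·7.082·sin(180°/24) = 44.37 mm); the cube at (-3, 3.5) is not intersected at this z (z outside [2.5, 10.5]); the sphere at (-3.5, 5) is absent (|z−center|=5.800 > r=5.5); Combining (union): only the r=8.5 sphere is present, so the union is just that shape — boundary = 44.37 mm. So its perimeter = 44.37 mm. Layer 9 is larger (84.80 vs 44.37 mm).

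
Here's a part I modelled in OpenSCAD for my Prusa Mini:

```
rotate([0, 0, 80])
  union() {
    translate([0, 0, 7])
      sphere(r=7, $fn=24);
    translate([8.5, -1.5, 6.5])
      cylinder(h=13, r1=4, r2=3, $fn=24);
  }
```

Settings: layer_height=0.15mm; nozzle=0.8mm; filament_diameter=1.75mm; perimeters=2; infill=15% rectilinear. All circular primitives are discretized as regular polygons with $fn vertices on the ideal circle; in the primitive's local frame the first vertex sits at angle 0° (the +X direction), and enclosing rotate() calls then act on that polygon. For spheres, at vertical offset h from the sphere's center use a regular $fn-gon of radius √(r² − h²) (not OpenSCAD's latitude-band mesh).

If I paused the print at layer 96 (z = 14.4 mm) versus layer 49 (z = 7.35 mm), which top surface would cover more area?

layer 49 (z = 7.35 mm)

Layer 96 (z = 14.4): the sphere is not intersected at this z (|z−center|=7.400 > r=7); the cone at (8.5, -1.5) (r1=4→r2=3) has section circumradius 3.392 here — a regular 24-gon (area = (24/2)·3.392²·sin(360°/24) = 35.74 mm²); Taking the union: only the cone at (8.5, -1.5) is present, so the union is just that shape — area = 35.74 mm²; (rotated 80° about Z; rotation is an isometry so areas/perimeters/island counts are preserved). So its area = 35.74 mm². Layer 49 (z = 7.35): the r=7 sphere contributes a regular 24-gon of circumradius √(7²−0.35²) = 6.991 (area = (24/2)·6.991²·sin(360°/24) = 151.81 mm²); the cone at (8.5, -1.5) contributes a regular 24-gon of circumradius 3.935 (interpolated between r1=4 and r2=3 at t=0.065) (area = (24/2)·3.935²·sin(360°/24) = 48.08 mm²); Combining (union): the regions partially overlap — summed areas 199.89 mm² minus the doubly-counted overlap 9.52 mm² gives 190.37 mm² — area = 190.37 mm²; (whole slice rotated 80° about Z — lengths, areas and connectivity unchanged). So its area = 190.37 mm². Layer 49 is larger (190.37 vs 35.74 mm²).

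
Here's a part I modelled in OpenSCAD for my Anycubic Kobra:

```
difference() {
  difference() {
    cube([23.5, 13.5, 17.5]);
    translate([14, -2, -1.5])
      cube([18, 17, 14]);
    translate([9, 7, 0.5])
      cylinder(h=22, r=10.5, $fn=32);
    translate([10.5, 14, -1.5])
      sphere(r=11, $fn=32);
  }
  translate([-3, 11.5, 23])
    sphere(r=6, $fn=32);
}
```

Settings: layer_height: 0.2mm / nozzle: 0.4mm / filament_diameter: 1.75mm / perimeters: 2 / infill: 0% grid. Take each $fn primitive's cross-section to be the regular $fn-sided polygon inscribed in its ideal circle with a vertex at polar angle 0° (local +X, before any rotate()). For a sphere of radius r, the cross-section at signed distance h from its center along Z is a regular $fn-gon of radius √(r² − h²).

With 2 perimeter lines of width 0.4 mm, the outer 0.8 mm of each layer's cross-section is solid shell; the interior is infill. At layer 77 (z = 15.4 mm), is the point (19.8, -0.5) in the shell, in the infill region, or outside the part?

outside

At z = 15.4 mm: the cube is present — its section is the full 23.5×13.5 rectangle; the cube at (14, -2) does not reach this height (z outside [-1.5, 12.5]); the r=10.5 cylinder at (9, 7) gives a regular 32-gon of circumradius 10.5 (constant along its height); the sphere at (10.5, 14) does not reach this height (|z−center|=16.900 > r=11); After the difference (first − rest): starting from the 23.5×13.5 cube, the r=10.5 cylinder at (9, 7) partially overlaps it — only the 250.85 mm² overlap (of its 344.14 mm²) is removed, clipping the outline — 3 connected regions; the sphere at (-3, 11.5) is absent (|z−center|=7.600 > r=6); Subtracting the remaining from the first: none of the subtracted shapes is present at this height, so that combined region is unchanged — 3 connected regions. Overall, the cross-section has 3 separate islands. The nearest boundary edge runs (23.50, 0.00)→(16.77, 0.00); distance from the point to it = 0.50 mm. The point is not inside any of the regions above, so it lies outside the cross-section (0.50 mm from the nearest boundary).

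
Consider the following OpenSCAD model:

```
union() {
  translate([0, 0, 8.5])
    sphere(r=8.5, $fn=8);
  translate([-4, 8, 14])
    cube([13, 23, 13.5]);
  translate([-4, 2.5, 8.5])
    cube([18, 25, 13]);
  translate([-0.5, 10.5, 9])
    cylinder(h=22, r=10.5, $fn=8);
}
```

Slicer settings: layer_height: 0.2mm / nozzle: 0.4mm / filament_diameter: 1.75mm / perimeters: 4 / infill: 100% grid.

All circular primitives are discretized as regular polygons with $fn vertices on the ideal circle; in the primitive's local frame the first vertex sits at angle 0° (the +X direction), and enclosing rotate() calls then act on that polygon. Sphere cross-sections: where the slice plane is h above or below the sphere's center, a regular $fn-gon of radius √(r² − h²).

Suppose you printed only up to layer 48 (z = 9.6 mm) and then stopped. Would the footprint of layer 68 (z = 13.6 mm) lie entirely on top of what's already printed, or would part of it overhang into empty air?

entirely on top

Compare the two slices. At z = 9.6: the r=8.5 sphere contributes a regular 8-gon of circumradius √(8.5²−1.1²) = 8.429 (area = (8/2)·8.429²·sin(360°/8) = 200.93 mm²); the cube at (-4, 8) does not reach this height (z outside [14, 27.5]); the cube at (-4, 2.5) (footprint 18×25) is included at this height (area 450.00 mm²); the r=10.5 cylinder at (-0.5, 10.5) gives a regular 8-gon of circumradius 10.5 (constant along its height) (area = (8/2)·10.500²·sin(360°/8) = 311.83 mm²); Merging all regions: the regions partially overlap — summed areas 962.77 mm² minus the doubly-counted overlap 286.46 mm² gives 676.31 mm² — area = 676.31 mm². At z = 13.6: the r=8.5 sphere slices to a regular 8-gon of circumradius 6.800 (√(r²−h²) with h=5.1 from center) (area = (8/2)·6.800²·sin(360°/8) = 130.79 mm²); the cube at (-4, 8) does not reach this height (z outside [14, 27.5]); the cube at (-4, 2.5) (footprint 18×25) is included at this height (area 450.00 mm²); the r=10.5 cylinder at (-0.5, 10.5) gives a regular 8-gon of circumradius 10.5 (constant along its height) (area = (8/2)·10.500²·sin(360°/8) = 311.83 mm²); Combining (union): the regions partially overlap — summed areas 892.62 mm² minus the doubly-counted overlap 259.55 mm² gives 633.07 mm² — area = 633.07 mm². Checking containment: the cross-section at z = 13.6 is a subset of the cross-section at z = 9.6.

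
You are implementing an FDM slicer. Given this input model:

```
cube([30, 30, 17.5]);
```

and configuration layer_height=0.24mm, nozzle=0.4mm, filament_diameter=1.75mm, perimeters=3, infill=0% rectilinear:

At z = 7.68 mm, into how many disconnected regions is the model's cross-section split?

1

At z = 7.68 mm: the 30×30 cube contributes its full rectangle. The result has 1 disconnected region.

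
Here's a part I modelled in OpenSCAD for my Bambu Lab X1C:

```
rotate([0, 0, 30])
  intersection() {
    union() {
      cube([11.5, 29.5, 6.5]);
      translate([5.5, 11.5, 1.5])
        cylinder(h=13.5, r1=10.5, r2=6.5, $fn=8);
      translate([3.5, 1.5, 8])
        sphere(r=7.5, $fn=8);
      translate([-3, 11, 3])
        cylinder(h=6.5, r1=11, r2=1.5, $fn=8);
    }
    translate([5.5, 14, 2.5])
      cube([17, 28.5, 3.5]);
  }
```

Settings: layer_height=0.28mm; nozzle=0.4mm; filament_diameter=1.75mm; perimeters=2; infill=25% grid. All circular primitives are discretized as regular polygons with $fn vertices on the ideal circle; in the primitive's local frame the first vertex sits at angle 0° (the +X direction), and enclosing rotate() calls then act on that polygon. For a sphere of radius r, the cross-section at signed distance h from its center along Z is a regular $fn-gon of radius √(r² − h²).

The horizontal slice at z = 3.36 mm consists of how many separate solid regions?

At z = 3.36 mm: the 11.5×29.5 cube contributes its full rectangle; the cone at (5.5, 11.5) (r1=10.5→r2=6.5) has section circumradius 9.949 here — a regular 8-gon; the r=7.5 sphere at (3.5, 1.5) slices to a regular 8-gon of circumradius 5.892 (√(r²−h²) with h=4.64 from center); the cone at (-3, 11) (r1=11→r2=1.5) has section circumradius 10.474 here — a regular 8-gon; Taking the union: the regions partially overlap (shared area 403.66 mm²), so overlapping operands fuse into one piece — 1 connected region; the cube at (5.5, 14) (footprint 17×28.5) is included at this height; After intersecting: the 17×28.5 cube at (5.5, 14) partially overlaps that combined region; clipping to the common part keeps 102.17 mm² — 1 connected region; (rotated 30° about Z; rotation is an isometry so areas/perimeters/island counts are preserved). The result has 1 disconnected region.

1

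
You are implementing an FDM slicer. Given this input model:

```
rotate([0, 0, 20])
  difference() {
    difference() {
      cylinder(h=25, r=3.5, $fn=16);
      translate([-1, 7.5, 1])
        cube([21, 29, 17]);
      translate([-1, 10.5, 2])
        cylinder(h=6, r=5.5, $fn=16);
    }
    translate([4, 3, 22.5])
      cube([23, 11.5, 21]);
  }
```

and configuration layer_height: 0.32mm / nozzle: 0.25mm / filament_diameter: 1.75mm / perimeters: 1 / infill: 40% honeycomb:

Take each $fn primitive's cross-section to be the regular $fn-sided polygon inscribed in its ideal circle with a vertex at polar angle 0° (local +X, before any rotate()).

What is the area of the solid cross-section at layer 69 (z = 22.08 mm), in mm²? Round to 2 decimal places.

At z = 22.08 mm: the cylinder: section is a regular 16-gon, circumradius r=3.5 (area = (16/2)·3.500²·sin(360°/16) = 37.50 mm²); the cube at (-1, 7.5) is not intersected at this z (z outside [1, 18]); the cylinder at (-1, 10.5) is absent (z outside [2, 8]); After the difference (first − rest): none of the subtracted shapes is present at this height, so the r=3.5 cylinder is unchanged — area = 37.50 mm²; the cube at (4, 3) is not intersected at this z (z outside [22.5, 43.5]); After the difference (first − rest): none of the subtracted shapes is present at this height, so that combined region is unchanged — area = 37.50 mm²; (rotated 20° about Z; rotation is an isometry so areas/perimeters/island counts are preserved). Overall, the cross-section is a single solid region. Net area = 37.50 mm².

37.50 mm²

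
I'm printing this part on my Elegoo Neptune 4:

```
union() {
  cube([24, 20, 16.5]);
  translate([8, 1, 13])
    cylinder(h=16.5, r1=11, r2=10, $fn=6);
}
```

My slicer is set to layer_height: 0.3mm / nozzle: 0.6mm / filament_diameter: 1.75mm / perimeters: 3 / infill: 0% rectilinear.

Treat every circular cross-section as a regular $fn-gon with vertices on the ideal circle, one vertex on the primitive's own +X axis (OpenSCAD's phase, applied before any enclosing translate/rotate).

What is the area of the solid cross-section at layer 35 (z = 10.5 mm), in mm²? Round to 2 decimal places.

480.00 mm²

At z = 10.5 mm: the cube is present — its section is the full 24×20 rectangle (area 480.00 mm²); the cone at (8, 1) does not reach this height (z outside [13, 29.5]); Taking the union: only the 24×20 cube is present, so the union is just that shape — area = 480.00 mm². Overall, the cross-section is a single solid region. Net area = 480.00 mm².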